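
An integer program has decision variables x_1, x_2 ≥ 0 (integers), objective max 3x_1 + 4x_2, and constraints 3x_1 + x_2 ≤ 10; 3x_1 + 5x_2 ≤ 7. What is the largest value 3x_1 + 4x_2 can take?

6

(x_1,x_2)=(2,0): 3·2+1·0=6≤10, 3·2+5·0=6≤7, objective 6.
(x_1,x_2)=(1,0): 3·1+1·0=3≤10, 3·1+5·0=3≤7, objective 3.
No feasible integer point exceeds 6.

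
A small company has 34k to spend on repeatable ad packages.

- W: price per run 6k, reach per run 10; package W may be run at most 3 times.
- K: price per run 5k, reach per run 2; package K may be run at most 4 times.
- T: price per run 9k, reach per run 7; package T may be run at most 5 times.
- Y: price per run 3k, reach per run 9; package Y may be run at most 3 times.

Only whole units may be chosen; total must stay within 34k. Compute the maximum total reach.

Y has the best ratio (9/3); taking only Y gives at most 3×9 = 27 (stopped by the supply cap of 3).
Mixing does better — 3×W, 1×K, and 3×Y: price 32 ≤ 34, reach 3·10 + 1·2 + 3·9 = 59.

59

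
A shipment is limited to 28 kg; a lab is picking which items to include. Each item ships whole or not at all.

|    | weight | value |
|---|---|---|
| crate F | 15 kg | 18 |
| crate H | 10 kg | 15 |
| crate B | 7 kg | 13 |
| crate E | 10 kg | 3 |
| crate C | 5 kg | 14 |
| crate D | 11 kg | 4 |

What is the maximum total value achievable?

Take crate F, crate B, and crate C: weight 15 + 7 + 5 = 27 ≤ 28, value 18 + 13 + 14 = 45.
No other feasible combination does better.

45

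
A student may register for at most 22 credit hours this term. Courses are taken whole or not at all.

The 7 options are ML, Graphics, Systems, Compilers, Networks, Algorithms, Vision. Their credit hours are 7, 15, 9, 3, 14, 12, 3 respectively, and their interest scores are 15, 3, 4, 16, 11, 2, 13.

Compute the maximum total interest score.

48

ML + Systems + Compilers + Vision: credit hours 7 + 9 + 3 + 3 = 22 ≤ 22, interest score 15 + 4 + 16 + 13 = 48.
ML + Compilers + Vision: credit hours 7 + 3 + 3 = 13 ≤ 22, interest score 15 + 16 + 13 = 44.
Best is ML, Systems, Compilers, and Vision with total interest score 48.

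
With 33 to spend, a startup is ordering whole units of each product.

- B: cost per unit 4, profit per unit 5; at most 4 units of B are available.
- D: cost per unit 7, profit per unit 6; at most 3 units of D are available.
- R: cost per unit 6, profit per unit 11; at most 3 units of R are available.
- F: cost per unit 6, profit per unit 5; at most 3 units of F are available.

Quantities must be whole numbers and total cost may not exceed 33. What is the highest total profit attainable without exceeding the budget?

49

This is a bounded integer knapsack.
R has the best ratio (11/6); taking only R gives at most 3×11 = 33 (stopped by the supply cap of 3).
Mixing does better — 2×B, 1×D, and 3×R: cost 33 ≤ 33, profit 2·5 + 1·6 + 3·11 = 49.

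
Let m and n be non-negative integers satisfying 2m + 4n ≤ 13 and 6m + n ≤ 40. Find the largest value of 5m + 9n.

30

(m,n)=(6,0) is feasible, giving 30.
(m,n)=(5,0) is feasible, giving 25.
The best lattice point is (6,0), giving 30.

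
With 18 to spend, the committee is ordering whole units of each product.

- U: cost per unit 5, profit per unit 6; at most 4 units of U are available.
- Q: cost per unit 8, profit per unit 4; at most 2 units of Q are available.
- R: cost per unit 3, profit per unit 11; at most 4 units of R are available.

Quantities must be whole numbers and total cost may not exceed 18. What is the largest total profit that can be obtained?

50

R has the best ratio (11/3); taking only R gives at most 4×11 = 44 (stopped by the supply cap of 4).
Mixing does better — 1×U and 4×R: cost 17 ≤ 18, profit 1·6 + 4·11 = 50.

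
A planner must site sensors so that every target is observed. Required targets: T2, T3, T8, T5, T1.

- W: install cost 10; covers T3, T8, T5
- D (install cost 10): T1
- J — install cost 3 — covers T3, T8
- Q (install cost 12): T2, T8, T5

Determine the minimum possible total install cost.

25

Choose D, J, and Q: together they cover T2, T3, T8, T5, T1 — every target.
Total install cost: 10 + 3 + 12 = 25.
No cover costs less than 25.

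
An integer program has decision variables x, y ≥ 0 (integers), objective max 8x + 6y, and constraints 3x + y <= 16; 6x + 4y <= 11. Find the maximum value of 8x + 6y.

The continuous relaxation peaks at (0, 2.75) with value 16.50; rounding to a feasible lattice point costs some objective.
(x,y)=(1,1): 3·1+1·1=4≤16, 6·1+4·1=10≤11, objective 14.
(x,y)=(0,2): 3·0+1·2=2≤16, 6·0+4·2=8≤11, objective 12.
(x,y)=(1,0): 3·1+1·0=3≤16, 6·1+4·0=6≤11, objective 8.
No feasible integer point exceeds 14.

14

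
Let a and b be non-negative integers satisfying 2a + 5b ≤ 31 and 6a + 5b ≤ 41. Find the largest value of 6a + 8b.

(a,b)=(2,5) is feasible, giving 52.
(a,b)=(3,4) is feasible, giving 50.
(a,b)=(1,5) is feasible, giving 46.
Maximum is 52 at (a,b)=(2,5).

52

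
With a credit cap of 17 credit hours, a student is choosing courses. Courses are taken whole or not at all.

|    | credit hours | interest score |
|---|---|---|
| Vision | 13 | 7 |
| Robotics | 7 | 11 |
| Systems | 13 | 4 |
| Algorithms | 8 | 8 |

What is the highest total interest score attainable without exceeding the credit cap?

19

Allowing fractional choices, the relaxed optimum would be about 20.1, but courses are indivisible.
Algorithms: credit hours 8 ≤ 17, interest score 8.
Robotics + Algorithms: credit hours 7 + 8 = 15 ≤ 17, interest score 11 + 8 = 19.
Robotics: credit hours 7 ≤ 17, interest score 11.
Best is Robotics and Algorithms with total interest score 19.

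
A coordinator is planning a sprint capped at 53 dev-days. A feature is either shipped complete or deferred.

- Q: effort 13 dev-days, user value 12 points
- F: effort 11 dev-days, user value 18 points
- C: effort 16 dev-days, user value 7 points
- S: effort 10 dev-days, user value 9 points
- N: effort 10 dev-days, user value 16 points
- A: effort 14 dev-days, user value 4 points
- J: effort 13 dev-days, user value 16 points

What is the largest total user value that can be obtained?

F + S + N + J: effort 11 + 10 + 10 + 13 = 44 ≤ 53, user value 18 + 9 + 16 + 16 = 59.
Q + F + N + J: effort 13 + 11 + 10 + 13 = 47 ≤ 53, user value 12 + 18 + 16 + 16 = 62.
Best is Q, F, N, and J with total user value 62.

62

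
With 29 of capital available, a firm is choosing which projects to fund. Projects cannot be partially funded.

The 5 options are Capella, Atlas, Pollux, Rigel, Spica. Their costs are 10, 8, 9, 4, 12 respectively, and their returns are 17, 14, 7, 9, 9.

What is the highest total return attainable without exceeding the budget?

40

This is an integer program with binary decision variables.
Allowing fractional choices, the relaxed optimum would be about 45.4, but projects are indivisible.
Capella + Rigel + Spica: cost 10 + 4 + 12 = 26 ≤ 29, return 17 + 9 + 9 = 35.
Capella + Atlas + Pollux: cost 10 + 8 + 9 = 27 ≤ 29, return 17 + 14 + 7 = 38.
Capella + Atlas + Rigel: cost 10 + 8 + 4 = 22 ≤ 29, return 17 + 14 + 9 = 40.
Best is Capella, Atlas, and Rigel with total return 40.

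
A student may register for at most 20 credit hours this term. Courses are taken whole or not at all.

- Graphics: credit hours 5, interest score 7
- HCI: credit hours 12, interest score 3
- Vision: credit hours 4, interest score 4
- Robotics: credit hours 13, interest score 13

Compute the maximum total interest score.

This is a 0-1 knapsack instance.
Allowing fractional choices, the relaxed optimum would be about 22.0, but courses are indivisible.
Graphics + Robotics: credit hours 5 + 13 = 18 ≤ 20, interest score 7 + 13 = 20.
Vision + Robotics: credit hours 4 + 13 = 17 ≤ 20, interest score 4 + 13 = 17.
Best is Graphics and Robotics with total interest score 20.

20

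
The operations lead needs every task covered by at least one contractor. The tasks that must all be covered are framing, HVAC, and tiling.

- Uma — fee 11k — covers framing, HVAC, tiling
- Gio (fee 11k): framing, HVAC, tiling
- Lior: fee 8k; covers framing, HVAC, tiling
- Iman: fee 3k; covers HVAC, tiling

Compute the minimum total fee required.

The greedy cost-per-new-task heuristic would pick Iman and Lior for 11, but a cheaper cover exists.
Lior alone covers framing, HVAC, tiling — every task.
Total fee: 8.
No cover costs less than 8.

8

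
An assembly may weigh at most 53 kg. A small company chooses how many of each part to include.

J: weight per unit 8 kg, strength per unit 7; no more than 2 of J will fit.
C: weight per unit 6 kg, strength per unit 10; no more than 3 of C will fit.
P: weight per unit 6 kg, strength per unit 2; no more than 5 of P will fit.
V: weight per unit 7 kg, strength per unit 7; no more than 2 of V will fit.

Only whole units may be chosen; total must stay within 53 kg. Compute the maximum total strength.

C has the best ratio (10/6); taking only C gives at most 3×10 = 30 (stopped by the supply cap of 3).
Mixing does better — 2×J, 3×C, and 2×V: weight 48 ≤ 53, strength 2·7 + 3·10 + 2·7 = 58.

58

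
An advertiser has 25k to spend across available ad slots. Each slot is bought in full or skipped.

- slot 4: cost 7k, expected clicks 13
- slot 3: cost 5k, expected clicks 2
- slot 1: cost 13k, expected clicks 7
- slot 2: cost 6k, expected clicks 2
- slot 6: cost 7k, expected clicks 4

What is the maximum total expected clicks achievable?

Treat it as a binary knapsack problem.
slot 4 + slot 3 + slot 1: cost 7 + 5 + 13 = 25 ≤ 25, expected clicks 13 + 2 + 7 = 22.
slot 4 + slot 1: cost 7 + 13 = 20 ≤ 25, expected clicks 13 + 7 = 20.
slot 4 + slot 3 + slot 2 + slot 6: cost 7 + 5 + 6 + 7 = 25 ≤ 25, expected clicks 13 + 2 + 2 + 4 = 21.
Best is slot 4, slot 3, and slot 1 with total expected clicks 22.

22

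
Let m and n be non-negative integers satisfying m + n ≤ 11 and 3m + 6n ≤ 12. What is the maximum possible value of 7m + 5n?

28

(m,n)=(4,0): 1·4+1·0=4≤11, 3·4+6·0=12≤12, objective 28.
(m,n)=(3,0): 1·3+1·0=3≤11, 3·3+6·0=9≤12, objective 21.
Maximum is 28 at (m,n)=(4,0).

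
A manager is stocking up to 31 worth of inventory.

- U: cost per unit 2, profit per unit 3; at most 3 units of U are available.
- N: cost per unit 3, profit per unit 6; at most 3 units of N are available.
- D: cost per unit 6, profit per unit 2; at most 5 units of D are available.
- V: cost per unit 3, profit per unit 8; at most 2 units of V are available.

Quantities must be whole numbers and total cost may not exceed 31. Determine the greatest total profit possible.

45

Take 3×U, 3×N, 1×D, and 2×V: cost 27 ≤ 31, profit 3·3 + 3·6 + 1·2 + 2·8 = 45.
V has the best ratio (8/3) and is taken to its limit of 2; remaining capacity is filled optimally with the others.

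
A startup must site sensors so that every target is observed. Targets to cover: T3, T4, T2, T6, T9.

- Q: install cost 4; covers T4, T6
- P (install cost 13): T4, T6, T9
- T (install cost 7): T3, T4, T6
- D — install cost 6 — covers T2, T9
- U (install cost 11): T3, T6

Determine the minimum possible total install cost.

This is an integer covering problem.
The greedy cost-per-new-target heuristic would pick Q, D, and T for 17, but a cheaper cover exists.
Choose T and D: together they cover T3, T4, T2, T6, T9 — every target.
Total install cost: 7 + 6 = 13.
No cover costs less than 13.

13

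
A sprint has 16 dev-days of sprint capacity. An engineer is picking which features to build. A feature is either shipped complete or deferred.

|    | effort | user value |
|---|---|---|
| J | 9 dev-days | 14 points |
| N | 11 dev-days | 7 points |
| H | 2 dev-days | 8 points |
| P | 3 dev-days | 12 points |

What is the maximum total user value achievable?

34

This is a 0-1 knapsack instance.
Allowing fractional choices, the relaxed optimum would be about 35.3, but features are indivisible.
J + P: effort 9 + 3 = 12 ≤ 16, user value 14 + 12 = 26.
J + H + P: effort 9 + 2 + 3 = 14 ≤ 16, user value 14 + 8 + 12 = 34.
N + H + P: effort 11 + 2 + 3 = 16 ≤ 16, user value 7 + 8 + 12 = 27.
Best is J, H, and P with total user value 34.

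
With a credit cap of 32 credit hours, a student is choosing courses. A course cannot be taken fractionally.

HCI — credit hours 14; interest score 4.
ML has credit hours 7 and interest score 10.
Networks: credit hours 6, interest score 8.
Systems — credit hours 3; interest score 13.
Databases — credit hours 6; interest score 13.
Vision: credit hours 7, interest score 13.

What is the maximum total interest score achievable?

Allowing fractional choices, the relaxed optimum would be about 57.9, but courses are indivisible.
Networks + Systems + Databases + Vision: credit hours 6 + 3 + 6 + 7 = 22 ≤ 32, interest score 8 + 13 + 13 + 13 = 47.
ML + Systems + Databases + Vision: credit hours 7 + 3 + 6 + 7 = 23 ≤ 32, interest score 10 + 13 + 13 + 13 = 49.
ML + Networks + Systems + Databases + Vision: credit hours 7 + 6 + 3 + 6 + 7 = 29 ≤ 32, interest score 10 + 8 + 13 + 13 + 13 = 57.
Best is ML, Networks, Systems, Databases, and Vision with total interest score 57.

57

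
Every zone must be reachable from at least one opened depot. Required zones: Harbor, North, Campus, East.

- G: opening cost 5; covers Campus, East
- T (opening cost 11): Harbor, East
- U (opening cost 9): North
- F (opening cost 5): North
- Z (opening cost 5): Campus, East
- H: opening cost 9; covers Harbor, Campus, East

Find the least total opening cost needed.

The greedy cost-per-new-zone heuristic would pick G, F, and H for 19, but a cheaper cover exists.
Choose F and H: together they cover Harbor, North, Campus, East — every zone.
Total opening cost: 5 + 9 = 14.
No cover costs less than 14.

14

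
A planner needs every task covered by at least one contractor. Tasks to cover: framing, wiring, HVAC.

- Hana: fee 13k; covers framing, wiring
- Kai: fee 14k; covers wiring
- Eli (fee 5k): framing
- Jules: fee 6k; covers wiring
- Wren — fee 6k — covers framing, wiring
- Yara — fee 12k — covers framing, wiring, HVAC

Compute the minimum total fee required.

12

The greedy cost-per-new-task heuristic would pick Wren and Yara for 18, but a cheaper cover exists.
Yara alone covers framing, wiring, HVAC — every task.
Total fee: 12.
No cover costs less than 12.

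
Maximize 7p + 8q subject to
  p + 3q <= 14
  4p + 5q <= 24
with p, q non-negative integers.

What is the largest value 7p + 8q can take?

42

(p,q)=(6,0) is feasible, giving 42.
(p,q)=(5,0) is feasible, giving 35.
Maximum is 42 at (p,q)=(6,0).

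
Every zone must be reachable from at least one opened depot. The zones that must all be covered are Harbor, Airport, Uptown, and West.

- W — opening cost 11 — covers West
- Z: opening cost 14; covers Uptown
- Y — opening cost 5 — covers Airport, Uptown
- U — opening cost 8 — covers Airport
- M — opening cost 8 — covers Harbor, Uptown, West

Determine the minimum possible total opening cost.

This is an integer covering problem.
Choose Y and M: together they cover Harbor, Airport, Uptown, West — every zone.
Total opening cost: 5 + 8 = 13.

13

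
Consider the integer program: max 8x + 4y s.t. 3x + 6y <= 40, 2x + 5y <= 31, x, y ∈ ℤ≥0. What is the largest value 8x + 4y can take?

104

(x,y)=(13,0) is feasible, giving 104.
(x,y)=(12,0) is feasible, giving 96.
The best lattice point is (13,0), giving 104.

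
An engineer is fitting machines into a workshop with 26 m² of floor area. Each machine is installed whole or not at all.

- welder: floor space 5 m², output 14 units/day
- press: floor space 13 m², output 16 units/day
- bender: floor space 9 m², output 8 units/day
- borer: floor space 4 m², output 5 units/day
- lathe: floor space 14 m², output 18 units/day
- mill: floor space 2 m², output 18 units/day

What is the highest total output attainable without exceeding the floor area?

Take welder, borer, lathe, and mill: floor space 5 + 4 + 14 + 2 = 25 ≤ 26, output 14 + 5 + 18 + 18 = 55.
No other feasible combination does better.

55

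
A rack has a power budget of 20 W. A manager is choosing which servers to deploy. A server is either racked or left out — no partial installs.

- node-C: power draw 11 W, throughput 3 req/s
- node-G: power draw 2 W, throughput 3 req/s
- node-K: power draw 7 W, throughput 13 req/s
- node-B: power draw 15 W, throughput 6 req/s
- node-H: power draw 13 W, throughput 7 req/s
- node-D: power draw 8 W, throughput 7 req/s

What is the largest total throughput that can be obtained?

23

node-K + node-H: power draw 7 + 13 = 20 ≤ 20, throughput 13 + 7 = 20.
node-G + node-K + node-D: power draw 2 + 7 + 8 = 17 ≤ 20, throughput 3 + 13 + 7 = 23.
node-K + node-D: power draw 7 + 8 = 15 ≤ 20, throughput 13 + 7 = 20.
Best is node-G, node-K, and node-D with total throughput 23.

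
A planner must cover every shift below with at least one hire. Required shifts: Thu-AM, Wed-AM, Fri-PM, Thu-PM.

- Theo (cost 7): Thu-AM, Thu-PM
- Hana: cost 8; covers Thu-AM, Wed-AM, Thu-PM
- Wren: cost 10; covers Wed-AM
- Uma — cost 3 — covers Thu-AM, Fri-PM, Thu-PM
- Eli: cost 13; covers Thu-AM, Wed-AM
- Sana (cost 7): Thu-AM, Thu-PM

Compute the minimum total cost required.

Choose Hana and Uma: together they cover Thu-AM, Wed-AM, Fri-PM, Thu-PM — every shift.
Total cost: 8 + 3 = 11.
No cover costs less than 11.

11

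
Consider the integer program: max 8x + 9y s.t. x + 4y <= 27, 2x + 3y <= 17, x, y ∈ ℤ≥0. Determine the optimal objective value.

65

Relaxing integrality, the LP optimum is 68.00 at (x,y) = (8.5, 0), which is not an integer point.
(x,y)=(7,1): 1·7+4·1=11≤27, 2·7+3·1=17≤17, objective 65.
(x,y)=(8,0): 1·8+4·0=8≤27, 2·8+3·0=16≤17, objective 64.
(x,y)=(6,1): 1·6+4·1=10≤27, 2·6+3·1=15≤17, objective 57.
Maximum is 65 at (x,y)=(7,1).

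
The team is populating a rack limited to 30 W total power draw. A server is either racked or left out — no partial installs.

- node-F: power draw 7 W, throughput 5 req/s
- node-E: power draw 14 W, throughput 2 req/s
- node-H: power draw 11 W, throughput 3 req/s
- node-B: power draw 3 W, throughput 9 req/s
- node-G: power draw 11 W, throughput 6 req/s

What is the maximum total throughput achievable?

20

node-F + node-B + node-G: power draw 7 + 3 + 11 = 21 ≤ 30, throughput 5 + 9 + 6 = 20.
node-H + node-B + node-G: power draw 11 + 3 + 11 = 25 ≤ 30, throughput 3 + 9 + 6 = 18.
node-F + node-H + node-B: power draw 7 + 11 + 3 = 21 ≤ 30, throughput 5 + 3 + 9 = 17.
Best is node-F, node-B, and node-G with total throughput 20.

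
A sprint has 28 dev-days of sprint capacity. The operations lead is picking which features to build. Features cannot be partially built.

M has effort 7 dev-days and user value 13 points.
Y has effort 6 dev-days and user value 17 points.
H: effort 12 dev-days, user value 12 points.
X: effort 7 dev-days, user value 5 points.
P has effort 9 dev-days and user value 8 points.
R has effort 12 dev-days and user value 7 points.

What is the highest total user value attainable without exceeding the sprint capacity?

42

Take M, Y, and H: effort 7 + 6 + 12 = 25 ≤ 28, user value 13 + 17 + 12 = 42.
No other feasible combination does better.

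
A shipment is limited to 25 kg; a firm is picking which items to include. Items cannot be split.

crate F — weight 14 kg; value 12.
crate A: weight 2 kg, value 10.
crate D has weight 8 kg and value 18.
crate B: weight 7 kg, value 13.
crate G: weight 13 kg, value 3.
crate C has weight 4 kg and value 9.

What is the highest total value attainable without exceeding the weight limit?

This is a 0-1 knapsack instance.
Take crate A, crate D, crate B, and crate C: weight 2 + 8 + 7 + 4 = 21 ≤ 25, value 10 + 18 + 13 + 9 = 50.
No other feasible combination does better.

50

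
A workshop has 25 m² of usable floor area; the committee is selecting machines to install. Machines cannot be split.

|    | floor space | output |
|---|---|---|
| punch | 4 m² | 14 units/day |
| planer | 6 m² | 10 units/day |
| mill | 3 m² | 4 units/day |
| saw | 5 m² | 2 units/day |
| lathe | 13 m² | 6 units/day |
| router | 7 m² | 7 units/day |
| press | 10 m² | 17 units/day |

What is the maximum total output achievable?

This is an integer program with binary decision variables.
Allowing fractional choices, the relaxed optimum would be about 47.0, but machines are indivisible.
punch + planer + saw + press: floor space 4 + 6 + 5 + 10 = 25 ≤ 25, output 14 + 10 + 2 + 17 = 43.
punch + planer + mill + press: floor space 4 + 6 + 3 + 10 = 23 ≤ 25, output 14 + 10 + 4 + 17 = 45.
punch + mill + router + press: floor space 4 + 3 + 7 + 10 = 24 ≤ 25, output 14 + 4 + 7 + 17 = 42.
Best is punch, planer, mill, and press with total output 45.

45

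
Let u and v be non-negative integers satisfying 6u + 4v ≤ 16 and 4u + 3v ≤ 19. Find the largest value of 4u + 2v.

10

Relaxing integrality, the LP optimum is 10.67 at (u,v) = (2.67, 0), which is not an integer point.
(u,v)=(2,1): 6·2+4·1=16≤16, 4·2+3·1=11≤19, objective 10.
(u,v)=(1,2): 6·1+4·2=14≤16, 4·1+3·2=10≤19, objective 8.
(u,v)=(2,0): 6·2+4·0=12≤16, 4·2+3·0=8≤19, objective 8.
(u,v)=(1,1): 6·1+4·1=10≤16, 4·1+3·1=7≤19, objective 6.
No feasible integer point exceeds 10.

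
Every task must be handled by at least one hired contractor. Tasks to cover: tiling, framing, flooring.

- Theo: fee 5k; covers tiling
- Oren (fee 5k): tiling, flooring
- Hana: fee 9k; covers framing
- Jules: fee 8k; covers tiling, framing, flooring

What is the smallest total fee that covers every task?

8

The greedy cost-per-new-task heuristic would pick Oren and Jules for 13, but a cheaper cover exists.
Jules alone covers tiling, framing, flooring — every task.
Total fee: 8.
No cover costs less than 8.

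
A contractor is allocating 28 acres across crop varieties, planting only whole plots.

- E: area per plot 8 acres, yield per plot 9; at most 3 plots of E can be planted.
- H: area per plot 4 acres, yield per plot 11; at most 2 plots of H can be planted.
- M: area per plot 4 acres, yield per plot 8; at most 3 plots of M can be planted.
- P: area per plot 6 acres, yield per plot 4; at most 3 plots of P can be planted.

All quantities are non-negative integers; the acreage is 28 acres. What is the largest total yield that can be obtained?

55

This is a bounded integer knapsack.
1×E, 2×H, and 3×M: area 28 ≤ 28, yield 1·9 + 2·11 + 3·8 = 55.
2×H, 3×M, and 1×P: area 26 ≤ 28, yield 2·11 + 3·8 + 1·4 = 50.
Best is 55.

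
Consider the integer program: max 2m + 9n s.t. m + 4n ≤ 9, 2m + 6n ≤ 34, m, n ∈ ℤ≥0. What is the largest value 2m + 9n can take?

Relaxing integrality, the LP optimum is 20.25 at (m,n) = (0, 2.25), which is not an integer point.
(m,n)=(1,2): 1·1+4·2=9≤9, 2·1+6·2=14≤34, objective 20.
(m,n)=(0,2): 1·0+4·2=8≤9, 2·0+6·2=12≤34, objective 18.
(m,n)=(2,1): 1·2+4·1=6≤9, 2·2+6·1=10≤34, objective 13.
The best lattice point is (1,2), giving 20.

20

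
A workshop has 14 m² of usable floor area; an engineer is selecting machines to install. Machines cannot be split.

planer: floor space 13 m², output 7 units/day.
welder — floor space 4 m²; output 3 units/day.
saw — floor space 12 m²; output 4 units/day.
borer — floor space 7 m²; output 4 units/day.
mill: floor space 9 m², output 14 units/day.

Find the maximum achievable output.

Allowing fractional choices, the relaxed optimum would be about 17.6, but machines are indivisible.
welder + mill: floor space 4 + 9 = 13 ≤ 14, output 3 + 14 = 17.
welder + borer: floor space 4 + 7 = 11 ≤ 14, output 3 + 4 = 7.
mill: floor space 9 ≤ 14, output 14.
Best is welder and mill with total output 17.

17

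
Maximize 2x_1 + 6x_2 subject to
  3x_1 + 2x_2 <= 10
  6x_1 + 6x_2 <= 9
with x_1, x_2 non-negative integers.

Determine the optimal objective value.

6

The continuous relaxation peaks at (0, 1.5) with value 9.00; rounding to a feasible lattice point costs some objective.
(x_1,x_2)=(0,1) is feasible, giving 6.
(x_1,x_2)=(1,0) is feasible, giving 2.
(x_1,x_2)=(0,0) is feasible, giving 0.
Maximum is 6 at (x_1,x_2)=(0,1).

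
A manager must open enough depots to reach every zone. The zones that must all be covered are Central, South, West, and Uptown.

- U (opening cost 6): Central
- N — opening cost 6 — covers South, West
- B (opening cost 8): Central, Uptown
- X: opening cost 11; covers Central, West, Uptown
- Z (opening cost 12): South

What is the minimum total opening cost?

14

Choose N and B: together they cover Central, South, West, Uptown — every zone.
Total opening cost: 6 + 8 = 14.
No cover costs less than 14.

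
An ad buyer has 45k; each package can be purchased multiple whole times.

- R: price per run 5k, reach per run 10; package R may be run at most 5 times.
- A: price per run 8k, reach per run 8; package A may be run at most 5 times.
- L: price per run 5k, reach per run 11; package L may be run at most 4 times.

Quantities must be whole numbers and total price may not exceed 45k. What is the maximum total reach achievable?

This is a bounded integer knapsack.
Take 5×R and 4×L: price 45 ≤ 45, reach 5·10 + 4·11 = 94.
L has the best ratio (11/5) and is taken to its limit of 4; remaining capacity is filled optimally with the others.

94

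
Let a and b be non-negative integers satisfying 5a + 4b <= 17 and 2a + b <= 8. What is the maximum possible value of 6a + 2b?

18

Relaxing integrality, the LP optimum is 20.40 at (a,b) = (3.4, 0), which is not an integer point.
(a,b)=(3,0): 5·3+4·0=15≤17, 2·3+1·0=6≤8, objective 18.
(a,b)=(2,1): 5·2+4·1=14≤17, 2·2+1·1=5≤8, objective 14.
(a,b)=(2,0): 5·2+4·0=10≤17, 2·2+1·0=4≤8, objective 12.
No feasible integer point exceeds 18.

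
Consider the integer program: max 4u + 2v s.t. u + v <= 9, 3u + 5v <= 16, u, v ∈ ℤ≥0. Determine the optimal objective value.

Relaxing integrality, the LP optimum is 21.33 at (u,v) = (5.33, 0), which is not an integer point.
(u,v)=(5,0): 1·5+1·0=5≤9, 3·5+5·0=15≤16, objective 20.
(u,v)=(4,0): 1·4+1·0=4≤9, 3·4+5·0=12≤16, objective 16.
Maximum is 20 at (u,v)=(5,0).

20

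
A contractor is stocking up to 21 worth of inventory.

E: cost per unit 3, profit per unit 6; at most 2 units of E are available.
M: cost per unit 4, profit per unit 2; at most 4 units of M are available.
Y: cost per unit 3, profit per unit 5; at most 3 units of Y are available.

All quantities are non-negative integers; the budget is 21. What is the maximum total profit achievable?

29

E has the best ratio (6/3); taking only E gives at most 2×6 = 12 (stopped by the supply cap of 2).
Mixing does better — 2×E, 1×M, and 3×Y: cost 19 ≤ 21, profit 2·6 + 1·2 + 3·5 = 29.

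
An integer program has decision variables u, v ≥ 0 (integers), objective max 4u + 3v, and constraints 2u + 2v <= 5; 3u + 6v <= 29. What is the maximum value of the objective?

The continuous relaxation peaks at (2.5, 0) with value 10.00; rounding to a feasible lattice point costs some objective.
(u,v)=(2,0): 2·2+2·0=4≤5, 3·2+6·0=6≤29, objective 8.
(u,v)=(1,1): 2·1+2·1=4≤5, 3·1+6·1=9≤29, objective 7.
(u,v)=(1,0): 2·1+2·0=2≤5, 3·1+6·0=3≤29, objective 4.
The best lattice point is (2,0), giving 8.

8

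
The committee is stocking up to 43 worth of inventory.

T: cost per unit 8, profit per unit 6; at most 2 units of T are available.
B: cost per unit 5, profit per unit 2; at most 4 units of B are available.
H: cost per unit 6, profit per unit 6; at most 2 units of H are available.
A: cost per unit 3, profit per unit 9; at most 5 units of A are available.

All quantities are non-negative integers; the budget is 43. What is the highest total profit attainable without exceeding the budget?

A has the best ratio (9/3); taking only A gives at most 5×9 = 45 (stopped by the supply cap of 5).
Mixing does better — 2×T, 2×H, and 5×A: cost 43 ≤ 43, profit 2·6 + 2·6 + 5·9 = 69.

69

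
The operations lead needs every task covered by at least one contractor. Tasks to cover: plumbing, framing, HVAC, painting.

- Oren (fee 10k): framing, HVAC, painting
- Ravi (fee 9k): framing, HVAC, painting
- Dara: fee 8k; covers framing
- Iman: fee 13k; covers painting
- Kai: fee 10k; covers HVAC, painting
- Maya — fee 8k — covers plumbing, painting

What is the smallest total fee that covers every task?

Choose Ravi and Maya: together they cover plumbing, framing, HVAC, painting — every task.
Total fee: 9 + 8 = 17.
No cover costs less than 17.

17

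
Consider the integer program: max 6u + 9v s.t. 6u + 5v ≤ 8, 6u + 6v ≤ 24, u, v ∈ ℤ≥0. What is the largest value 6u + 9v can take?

(u,v)=(0,1): 6·0+5·1=5≤8, 6·0+6·1=6≤24, objective 9.
(u,v)=(1,0): 6·1+5·0=6≤8, 6·1+6·0=6≤24, objective 6.
(u,v)=(0,0): 6·0+5·0=0≤8, 6·0+6·0=0≤24, objective 0.
No feasible integer point exceeds 9.

9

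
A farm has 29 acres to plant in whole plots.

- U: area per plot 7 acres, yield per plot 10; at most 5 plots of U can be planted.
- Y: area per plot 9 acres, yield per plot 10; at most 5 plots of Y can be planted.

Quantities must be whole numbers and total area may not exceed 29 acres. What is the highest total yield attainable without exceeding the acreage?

U has the best ratio (10/7); taking only U gives at most 4×10 = 40 (stopped by the area limit).
Optimal: 4×U: area 28 ≤ 29, yield 4·10 = 40.

40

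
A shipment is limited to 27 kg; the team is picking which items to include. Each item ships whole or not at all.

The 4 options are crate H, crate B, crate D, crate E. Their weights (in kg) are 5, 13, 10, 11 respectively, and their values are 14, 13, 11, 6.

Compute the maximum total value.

Take crate H, crate D, and crate E: weight 5 + 10 + 11 = 26 ≤ 27, value 14 + 11 + 6 = 31.
No other feasible combination does better.

31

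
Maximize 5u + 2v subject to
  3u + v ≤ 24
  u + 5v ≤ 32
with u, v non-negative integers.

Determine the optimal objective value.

(u,v)=(7,3) is feasible, giving 41.
(u,v)=(6,5) is feasible, giving 40.
(u,v)=(7,2) is feasible, giving 39.
Maximum is 41 at (u,v)=(7,3).

41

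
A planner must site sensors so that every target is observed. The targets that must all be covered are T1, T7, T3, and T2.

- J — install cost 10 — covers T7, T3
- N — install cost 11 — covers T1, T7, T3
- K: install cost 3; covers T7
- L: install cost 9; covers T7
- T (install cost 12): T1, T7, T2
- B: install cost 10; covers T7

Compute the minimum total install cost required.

This is an integer covering problem.
The greedy cost-per-new-target heuristic would pick K, N, and T for 26, but a cheaper cover exists.
Choose J and T: together they cover T1, T7, T3, T2 — every target.
Total install cost: 10 + 12 = 22.
No cover costs less than 22.

22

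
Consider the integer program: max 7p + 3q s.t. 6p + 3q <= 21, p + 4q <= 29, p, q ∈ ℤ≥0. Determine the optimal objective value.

Relaxing integrality, the LP optimum is 24.50 at (p,q) = (3.5, 0), which is not an integer point.
(p,q)=(3,1): 6·3+3·1=21≤21, 1·3+4·1=7≤29, objective 24.
(p,q)=(3,0): 6·3+3·0=18≤21, 1·3+4·0=3≤29, objective 21.
No feasible integer point exceeds 24.

24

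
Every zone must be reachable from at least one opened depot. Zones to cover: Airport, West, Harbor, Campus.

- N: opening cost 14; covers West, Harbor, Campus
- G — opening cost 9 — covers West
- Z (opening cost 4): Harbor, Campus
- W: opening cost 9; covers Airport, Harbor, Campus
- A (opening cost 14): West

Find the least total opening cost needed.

18

The greedy cost-per-new-zone heuristic would pick Z, G, and W for 22, but a cheaper cover exists.
Choose G and W: together they cover Airport, West, Harbor, Campus — every zone.
Total opening cost: 9 + 9 = 18.
No cover costs less than 18.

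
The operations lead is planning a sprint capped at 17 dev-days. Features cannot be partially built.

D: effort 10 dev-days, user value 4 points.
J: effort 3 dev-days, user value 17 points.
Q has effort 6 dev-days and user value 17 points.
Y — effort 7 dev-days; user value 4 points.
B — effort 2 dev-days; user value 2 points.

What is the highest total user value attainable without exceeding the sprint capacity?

This is an integer program with binary decision variables.
J + Q + Y: effort 3 + 6 + 7 = 16 ≤ 17, user value 17 + 17 + 4 = 38.
J + Q: effort 3 + 6 = 9 ≤ 17, user value 17 + 17 = 34.
J + Q + B: effort 3 + 6 + 2 = 11 ≤ 17, user value 17 + 17 + 2 = 36.
Best is J, Q, and Y with total user value 38.

38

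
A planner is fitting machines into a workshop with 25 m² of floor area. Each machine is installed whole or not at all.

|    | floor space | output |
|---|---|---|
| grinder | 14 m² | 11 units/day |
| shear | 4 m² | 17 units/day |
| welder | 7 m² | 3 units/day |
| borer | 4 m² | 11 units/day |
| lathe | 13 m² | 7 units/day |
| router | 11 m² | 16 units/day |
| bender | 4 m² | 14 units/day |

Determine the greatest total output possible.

58

Take shear, borer, router, and bender: floor space 4 + 4 + 11 + 4 = 23 ≤ 25, output 17 + 11 + 16 + 14 = 58.
No other feasible combination does better.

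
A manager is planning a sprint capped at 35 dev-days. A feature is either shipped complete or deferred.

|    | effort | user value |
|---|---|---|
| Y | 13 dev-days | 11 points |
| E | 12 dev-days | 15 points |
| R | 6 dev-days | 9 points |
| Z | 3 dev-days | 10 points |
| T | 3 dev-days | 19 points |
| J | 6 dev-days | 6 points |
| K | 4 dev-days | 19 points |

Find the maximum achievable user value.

Treat it as a binary knapsack problem.
Y + E + Z + T + K: effort 13 + 12 + 3 + 3 + 4 = 35 ≤ 35, user value 11 + 15 + 10 + 19 + 19 = 74.
E + R + Z + T + J + K: effort 12 + 6 + 3 + 3 + 6 + 4 = 34 ≤ 35, user value 15 + 9 + 10 + 19 + 6 + 19 = 78.
Best is E, R, Z, T, J, and K with total user value 78.

78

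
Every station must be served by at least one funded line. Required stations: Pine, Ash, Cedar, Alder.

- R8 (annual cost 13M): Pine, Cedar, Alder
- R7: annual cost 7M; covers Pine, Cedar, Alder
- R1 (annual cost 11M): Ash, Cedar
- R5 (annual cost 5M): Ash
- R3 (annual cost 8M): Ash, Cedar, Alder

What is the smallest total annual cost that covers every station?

12

This is a weighted set-cover instance.
Choose R7 and R5: together they cover Pine, Ash, Cedar, Alder — every station.
Total annual cost: 7 + 5 = 12.
No cover costs less than 12.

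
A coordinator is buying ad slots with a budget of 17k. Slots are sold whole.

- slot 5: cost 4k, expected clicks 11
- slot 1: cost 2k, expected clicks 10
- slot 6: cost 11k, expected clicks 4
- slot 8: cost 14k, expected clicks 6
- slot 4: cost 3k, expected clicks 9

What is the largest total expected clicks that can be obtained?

30

slot 1 + slot 6 + slot 4: cost 2 + 11 + 3 = 16 ≤ 17, expected clicks 10 + 4 + 9 = 23.
slot 5 + slot 1 + slot 4: cost 4 + 2 + 3 = 9 ≤ 17, expected clicks 11 + 10 + 9 = 30.
slot 5 + slot 1 + slot 6: cost 4 + 2 + 11 = 17 ≤ 17, expected clicks 11 + 10 + 4 = 25.
Best is slot 5, slot 1, and slot 4 with total expected clicks 30.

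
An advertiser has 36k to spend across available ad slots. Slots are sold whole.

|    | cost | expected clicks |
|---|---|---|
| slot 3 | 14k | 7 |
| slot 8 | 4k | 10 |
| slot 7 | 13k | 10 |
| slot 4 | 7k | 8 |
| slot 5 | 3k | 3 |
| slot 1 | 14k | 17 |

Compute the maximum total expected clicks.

40

Take slot 8, slot 7, slot 5, and slot 1: cost 4 + 13 + 3 + 14 = 34 ≤ 36, expected clicks 10 + 10 + 3 + 17 = 40.
No other feasible combination does better.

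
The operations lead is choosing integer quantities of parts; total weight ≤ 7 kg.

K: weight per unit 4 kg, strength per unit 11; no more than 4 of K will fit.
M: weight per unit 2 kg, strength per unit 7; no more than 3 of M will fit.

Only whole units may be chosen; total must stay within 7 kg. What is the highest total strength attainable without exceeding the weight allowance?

21

1×K and 1×M: weight 6 ≤ 7, strength 1·11 + 1·7 = 18.
3×M: weight 6 ≤ 7, strength 3·7 = 21.
Best is 21.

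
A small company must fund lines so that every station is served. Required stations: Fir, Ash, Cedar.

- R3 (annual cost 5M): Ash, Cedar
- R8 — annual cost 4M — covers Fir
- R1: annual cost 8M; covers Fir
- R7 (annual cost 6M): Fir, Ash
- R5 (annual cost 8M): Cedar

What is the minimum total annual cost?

Choose R3 and R8: together they cover Fir, Ash, Cedar — every station.
Total annual cost: 5 + 4 = 9.
No cover costs less than 9.

9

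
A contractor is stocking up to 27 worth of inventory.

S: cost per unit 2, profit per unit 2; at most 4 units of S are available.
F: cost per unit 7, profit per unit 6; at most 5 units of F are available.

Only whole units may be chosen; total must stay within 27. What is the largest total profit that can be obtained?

3×S and 3×F: cost 27 ≤ 27, profit 3·2 + 3·6 = 24.
2×S and 3×F: cost 25 ≤ 27, profit 2·2 + 3·6 = 22.
Best is 24.

24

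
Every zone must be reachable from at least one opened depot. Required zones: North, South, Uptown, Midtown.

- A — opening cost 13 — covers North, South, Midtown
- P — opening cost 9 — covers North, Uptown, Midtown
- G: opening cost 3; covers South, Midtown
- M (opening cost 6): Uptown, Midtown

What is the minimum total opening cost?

Choose P and G: together they cover North, South, Uptown, Midtown — every zone.
Total opening cost: 9 + 3 = 12.
No cover costs less than 12.

12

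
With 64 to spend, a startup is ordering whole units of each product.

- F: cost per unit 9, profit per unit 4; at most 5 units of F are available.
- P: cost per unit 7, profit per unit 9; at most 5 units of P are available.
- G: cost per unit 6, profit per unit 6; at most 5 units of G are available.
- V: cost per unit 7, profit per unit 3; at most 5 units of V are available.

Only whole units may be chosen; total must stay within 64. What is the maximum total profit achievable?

69

This is a bounded integer knapsack.
1×F, 5×P, and 3×G: cost 62 ≤ 64, profit 1·4 + 5·9 + 3·6 = 67.
5×P and 4×G: cost 59 ≤ 64, profit 5·9 + 4·6 = 69.
Best is 69.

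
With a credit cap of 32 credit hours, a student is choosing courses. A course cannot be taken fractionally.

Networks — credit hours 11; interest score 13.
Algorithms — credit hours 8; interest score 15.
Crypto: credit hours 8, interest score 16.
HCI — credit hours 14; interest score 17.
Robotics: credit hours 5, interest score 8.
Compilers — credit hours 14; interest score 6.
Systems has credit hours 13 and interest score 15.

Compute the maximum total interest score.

52

Take Networks, Algorithms, Crypto, and Robotics: credit hours 11 + 8 + 8 + 5 = 32 ≤ 32, interest score 13 + 15 + 16 + 8 = 52.
No other feasible combination does better.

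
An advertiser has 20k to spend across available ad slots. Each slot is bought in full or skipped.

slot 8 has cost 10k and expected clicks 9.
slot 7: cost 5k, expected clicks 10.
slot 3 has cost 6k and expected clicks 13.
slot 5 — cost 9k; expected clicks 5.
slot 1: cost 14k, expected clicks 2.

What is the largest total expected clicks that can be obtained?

slot 7 + slot 3 + slot 5: cost 5 + 6 + 9 = 20 ≤ 20, expected clicks 10 + 13 + 5 = 28.
slot 7 + slot 3: cost 5 + 6 = 11 ≤ 20, expected clicks 10 + 13 = 23.
Best is slot 7, slot 3, and slot 5 with total expected clicks 28.

28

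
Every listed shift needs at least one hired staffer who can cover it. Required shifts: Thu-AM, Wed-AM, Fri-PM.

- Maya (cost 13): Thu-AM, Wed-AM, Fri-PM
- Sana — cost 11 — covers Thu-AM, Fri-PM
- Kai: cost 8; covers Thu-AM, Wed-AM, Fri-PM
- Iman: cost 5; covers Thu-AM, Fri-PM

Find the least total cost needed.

Kai alone covers Thu-AM, Wed-AM, Fri-PM — every shift.
Total cost: 8.

8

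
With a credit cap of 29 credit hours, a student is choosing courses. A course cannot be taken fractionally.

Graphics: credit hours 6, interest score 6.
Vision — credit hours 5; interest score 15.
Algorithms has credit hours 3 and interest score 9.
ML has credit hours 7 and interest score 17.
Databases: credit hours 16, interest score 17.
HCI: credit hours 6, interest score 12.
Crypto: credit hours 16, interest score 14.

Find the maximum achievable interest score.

Treat it as a binary knapsack problem.
Allowing fractional choices, the relaxed optimum would be about 61.5, but courses are indivisible.
Graphics + Vision + ML + HCI: credit hours 6 + 5 + 7 + 6 = 24 ≤ 29, interest score 6 + 15 + 17 + 12 = 50.
Graphics + Vision + Algorithms + ML + HCI: credit hours 6 + 5 + 3 + 7 + 6 = 27 ≤ 29, interest score 6 + 15 + 9 + 17 + 12 = 59.
Vision + Algorithms + ML + HCI: credit hours 5 + 3 + 7 + 6 = 21 ≤ 29, interest score 15 + 9 + 17 + 12 = 53.
Best is Graphics, Vision, Algorithms, ML, and HCI with total interest score 59.

59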